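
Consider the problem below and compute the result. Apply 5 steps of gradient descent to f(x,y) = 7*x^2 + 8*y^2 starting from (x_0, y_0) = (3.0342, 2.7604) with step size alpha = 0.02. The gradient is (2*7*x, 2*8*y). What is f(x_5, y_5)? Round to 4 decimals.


Gradient descent on f(x,y) = 7*x^2 + 8*y^2.
Starting point: (3.0342, 2.7604), alpha = 0.02
Step 1: grad_x = 2*7*3.0342 = 42.4788, grad_y = 2*8*2.7604 = 44.1664
  x_1 = 3.0342 - 0.02*42.4788 = 2.1846
  y_1 = 2.7604 - 0.02*44.1664 = 1.8771
Step 2: grad_x = 2*7*2.1846 = 30.5847, grad_y = 2*8*1.8771 = 30.0332
  x_2 = 2.1846 - 0.02*30.5847 = 1.5729
  y_2 = 1.8771 - 0.02*30.0332 = 1.2764
Step 3: grad_x = 2*7*1.5729 = 22.021, grad_y = 2*8*1.2764 = 20.4225
  x_3 = 1.5729 - 0.02*22.021 = 1.1325
  y_3 = 1.2764 - 0.02*20.4225 = 0.868
Step 4: grad_x = 2*7*1.1325 = 15.8551, grad_y = 2*8*0.868 = 13.8873
  x_4 = 1.1325 - 0.02*15.8551 = 0.8154
  y_4 = 0.868 - 0.02*13.8873 = 0.5902
Step 5: grad_x = 2*7*0.8154 = 11.4157, grad_y = 2*8*0.5902 = 9.4434
  x_5 = 0.8154 - 0.02*11.4157 = 0.5871
  y_5 = 0.5902 - 0.02*9.4434 = 0.4013
f(0.5871, 0.4013) = 7*0.5871^2 + 8*0.4013^2 = 3.7014


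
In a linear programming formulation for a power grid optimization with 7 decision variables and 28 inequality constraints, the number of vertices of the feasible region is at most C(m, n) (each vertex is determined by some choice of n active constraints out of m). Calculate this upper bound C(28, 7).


Each vertex corresponds to some choice of n active constraints out of m, so the number of vertices is at most C(m, n) = m! / (n!(m-n)!).
m = 28, n = 7
Numerator: 28 * 27 * 26 * 25 * 24 * 23 * 22
Denominator: 7! = 5040
C(28, 7) = 1184040


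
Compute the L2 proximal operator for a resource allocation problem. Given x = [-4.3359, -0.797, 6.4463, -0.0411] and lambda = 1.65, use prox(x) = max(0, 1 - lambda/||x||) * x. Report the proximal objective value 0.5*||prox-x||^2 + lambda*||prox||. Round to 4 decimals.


Step 1: Compute ||x||.
||x|| = 7.8097
Step 2: Compute scaling factor.
scale = max(0, 1 - 1.65/7.8097) = 0.7887
Step 3: prox(x) = [-3.4198, -0.6286, 5.0844, -0.0324]
||prox(x)|| = 6.1597
Step 4: Proximal objective.
0.5*||prox-x||^2 = 1.3613
lambda*||prox|| = 10.1635
Total = 11.5248


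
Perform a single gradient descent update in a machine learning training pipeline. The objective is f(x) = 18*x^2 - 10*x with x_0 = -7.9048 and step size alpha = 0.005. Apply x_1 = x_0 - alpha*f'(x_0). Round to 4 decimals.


We compute the gradient at x_0 and apply the update.
f'(x) = 36*x - 10
f'(-7.9048) = 36*-7.9048 - 10 = -294.5728
x_1 = -7.9048 - 0.005*-294.5728 = -6.4319


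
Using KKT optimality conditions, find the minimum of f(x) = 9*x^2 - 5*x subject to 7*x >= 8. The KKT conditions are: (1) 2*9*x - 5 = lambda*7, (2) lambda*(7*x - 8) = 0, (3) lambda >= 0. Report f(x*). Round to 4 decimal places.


Step 1: Try lambda = 0 (constraint inactive).
x_unc = 5/(2*9) = 0.2778
Check: 7*0.2778 = 1.9446 < 8 -- violated!
Step 2: Constraint must be active: 7*x = 8
x* = 8/7 = 1.1429 (rounded; the exact value 8/7 is used below)
lambda = (2*9*(8/7) - 5)/7 = 2.2245
Step 3: Compute optimal value.
f(x*) = 9*(8/7)^2 - 5*(8/7) = 6.0408


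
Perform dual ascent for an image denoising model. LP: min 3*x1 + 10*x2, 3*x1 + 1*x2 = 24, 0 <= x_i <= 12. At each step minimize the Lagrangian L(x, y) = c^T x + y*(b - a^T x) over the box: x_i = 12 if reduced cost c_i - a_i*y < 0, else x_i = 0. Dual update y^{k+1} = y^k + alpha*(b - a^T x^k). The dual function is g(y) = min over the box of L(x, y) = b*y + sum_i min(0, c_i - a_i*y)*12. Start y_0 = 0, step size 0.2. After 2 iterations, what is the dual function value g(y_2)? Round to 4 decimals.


Dual ascent for LP: min 3*x1 + 10*x2, 3*x1 + 1*x2 = 24, 0 <= x_i <= 12
Step 1: y^k = 0.0, reduced costs: (3.0, 10.0)
  x^k = (0.0, 0.0), subgradient = b - a^T x = 24.0
  y^{k+1} = 0.0 + 0.2*24.0 = 4.8
Step 2: y^k = 4.8, reduced costs: (-11.4, 5.2)
  x^k = (12.0, 0.0), subgradient = b - a^T x = -12.0
  y^{k+1} = 4.8 + 0.2*-12.0 = 2.4
Dual objective at y_2 = 2.4: reduced costs (-4.2, 7.6), box minimizer x = (12.0, 0.0)
g(y_2) = b*y + (c1 - a1*y)*x1 + (c2 - a2*y)*x2 = 24*2.4 + (-4.2)*12.0 + 7.6*0.0 = 57.6 - 50.4 + 0.0 = 7.2


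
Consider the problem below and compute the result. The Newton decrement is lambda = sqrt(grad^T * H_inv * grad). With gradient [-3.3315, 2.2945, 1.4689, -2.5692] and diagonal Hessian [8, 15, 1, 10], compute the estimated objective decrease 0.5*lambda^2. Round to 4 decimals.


Step 1: H is diagonal, so H^(-1) * g = [-0.4164, 0.153, 1.4689, -0.2569].
Step 2: g^T H^(-1) g = sum_i g_i^2 / H_ii
  = (-3.3315)^2/8 + (2.2945)^2/15 + (1.4689)^2/1 + (-2.5692)^2/10
  = 1.3874 + 0.351 + 2.1577 + 0.6601 = 4.5561
Step 3: Objective decrease = 0.5 * g^T H^(-1) g = 2.278


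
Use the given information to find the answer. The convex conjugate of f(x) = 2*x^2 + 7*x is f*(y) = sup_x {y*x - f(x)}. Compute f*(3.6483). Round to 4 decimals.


f*(y) = sup_x {y*x - a*x^2 - b*x} = sup_x {(y-b)*x - a*x^2}
FOC: (y - b) - 2a*x = 0 => x* = (y - b)/(2a)
x* = (3.6483 - 7)/(2*2) = -0.8379
f*(3.6483) = (y-b)^2/(4a) = (3.6483 - 7)^2/(4*2)
= 11.2339/8 = 1.4042


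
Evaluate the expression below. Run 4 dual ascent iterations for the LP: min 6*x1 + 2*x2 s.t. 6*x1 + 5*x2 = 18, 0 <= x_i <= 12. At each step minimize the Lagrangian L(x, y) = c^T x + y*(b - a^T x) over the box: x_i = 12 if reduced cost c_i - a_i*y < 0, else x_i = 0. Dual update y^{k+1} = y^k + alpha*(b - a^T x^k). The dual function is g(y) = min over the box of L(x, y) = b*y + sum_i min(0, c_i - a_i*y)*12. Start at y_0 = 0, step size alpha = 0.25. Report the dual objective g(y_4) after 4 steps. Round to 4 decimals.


Dual ascent for LP: min 6*x1 + 2*x2, 6*x1 + 5*x2 = 18, 0 <= x_i <= 12
Step 1: y^k = 0.0, reduced costs: (6.0, 2.0)
  x^k = (0.0, 0.0), subgradient = b - a^T x = 18.0
  y^{k+1} = 0.0 + 0.25*18.0 = 4.5
Step 2: y^k = 4.5, reduced costs: (-21.0, -20.5)
  x^k = (12.0, 12.0), subgradient = b - a^T x = -114.0
  y^{k+1} = 4.5 + 0.25*-114.0 = -24.0
Step 3: y^k = -24.0, reduced costs: (150.0, 122.0)
  x^k = (0.0, 0.0), subgradient = b - a^T x = 18.0
  y^{k+1} = -24.0 + 0.25*18.0 = -19.5
Step 4: y^k = -19.5, reduced costs: (123.0, 99.5)
  x^k = (0.0, 0.0), subgradient = b - a^T x = 18.0
  y^{k+1} = -19.5 + 0.25*18.0 = -15.0
Dual objective at y_4 = -15.0: reduced costs (96.0, 77.0), box minimizer x = (0.0, 0.0)
g(y_4) = b*y + (c1 - a1*y)*x1 + (c2 - a2*y)*x2 = 18*(-15.0) + 96.0*0.0 + 77.0*0.0 = -270.0 + 0.0 + 0.0 = -270.0


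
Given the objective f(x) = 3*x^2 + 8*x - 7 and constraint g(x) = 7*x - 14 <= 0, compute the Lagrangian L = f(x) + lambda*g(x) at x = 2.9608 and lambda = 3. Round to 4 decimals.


Step 1: Evaluate f(x).
f(2.9608) = 3*2.9608^2 + 8*2.9608 - 7 = 42.9854
Step 2: Evaluate g(x).
g(2.9608) = 7*2.9608 - 14 = 6.7256
Step 3: Compute Lagrangian.
L = 42.9854 + 3*6.7256 = 63.1622


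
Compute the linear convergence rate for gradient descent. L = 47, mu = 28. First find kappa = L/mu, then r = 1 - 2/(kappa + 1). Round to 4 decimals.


Step 1: Compute the condition number.
kappa = L/mu = 47/28 = 1.6786
Step 2: Compute the convergence rate.
r = 1 - 2/(kappa + 1) = 1 - 2*mu/(L + mu) = (L - mu)/(L + mu) = 19/75 = 0.2533


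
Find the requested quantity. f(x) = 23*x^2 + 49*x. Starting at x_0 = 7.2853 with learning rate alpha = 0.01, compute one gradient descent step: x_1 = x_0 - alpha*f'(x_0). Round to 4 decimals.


We compute the gradient at x_0 and apply the update.
f'(x) = 46*x + 49
f'(7.2853) = 46*7.2853 + 49 = 384.1238
x_1 = 7.2853 - 0.01*384.1238 = 3.4441


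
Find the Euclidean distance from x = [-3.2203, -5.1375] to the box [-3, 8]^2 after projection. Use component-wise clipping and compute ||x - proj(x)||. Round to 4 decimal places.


Project each component onto [-3, 8].
clip(-3.2203) = -3.0, clip(-5.1375) = -3.0
Projection = [-3.0, -3.0]
Squared diffs: [0.0485, 4.5689]
Distance = sqrt(4.6174) = 2.1488


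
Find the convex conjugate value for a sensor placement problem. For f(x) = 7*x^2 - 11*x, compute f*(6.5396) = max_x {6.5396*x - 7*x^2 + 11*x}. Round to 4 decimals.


f*(y) = sup_x {y*x - a*x^2 - b*x} = sup_x {(y-b)*x - a*x^2}
FOC: (y - b) - 2a*x = 0 => x* = (y - b)/(2a)
x* = (6.5396 + 11)/(2*7) = 1.2528
f*(6.5396) = (y-b)^2/(4a) = (6.5396 + 11)^2/(4*7)
= 307.6376/28 = 10.9871


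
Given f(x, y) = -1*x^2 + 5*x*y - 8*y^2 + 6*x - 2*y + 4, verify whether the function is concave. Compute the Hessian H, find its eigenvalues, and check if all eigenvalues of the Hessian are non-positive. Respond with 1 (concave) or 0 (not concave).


The Hessian of f(x,y) = -1*x^2 + 5*x*y - 8*y^2 + 6*x - 2*y + 4 is:
H = [[-2, 5], [5, -16]]
Trace = -2 - 16 = -18
Determinant = -2*-16 - (5)^2 = 7
Discriminant = (-18)^2 - 4*7 = 296.0
Eigenvalues: lambda_1 = -17.6023, lambda_2 = -0.3977
The function is concave.

1


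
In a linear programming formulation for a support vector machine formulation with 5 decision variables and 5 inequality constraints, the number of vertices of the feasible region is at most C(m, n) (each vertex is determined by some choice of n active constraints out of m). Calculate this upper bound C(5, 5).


Each vertex corresponds to some choice of n active constraints out of m, so the number of vertices is at most C(m, n) = m! / (n!(m-n)!).
m = 5, n = 5
Numerator: 5 * 4 * 3 * 2 * 1
Denominator: 5! = 120
C(5, 5) = 1


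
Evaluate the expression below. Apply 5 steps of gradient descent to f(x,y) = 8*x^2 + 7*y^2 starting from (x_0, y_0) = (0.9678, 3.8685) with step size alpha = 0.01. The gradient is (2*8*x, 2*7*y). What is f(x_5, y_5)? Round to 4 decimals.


Gradient descent on f(x,y) = 8*x^2 + 7*y^2.
Starting point: (0.9678, 3.8685), alpha = 0.01
Step 1: grad_x = 2*8*0.9678 = 15.4848, grad_y = 2*7*3.8685 = 54.159
  x_1 = 0.9678 - 0.01*15.4848 = 0.813
  y_1 = 3.8685 - 0.01*54.159 = 3.3269
Step 2: grad_x = 2*8*0.813 = 13.0072, grad_y = 2*7*3.3269 = 46.5767
  x_2 = 0.813 - 0.01*13.0072 = 0.6829
  y_2 = 3.3269 - 0.01*46.5767 = 2.8611
Step 3: grad_x = 2*8*0.6829 = 10.9261, grad_y = 2*7*2.8611 = 40.056
  x_3 = 0.6829 - 0.01*10.9261 = 0.5736
  y_3 = 2.8611 - 0.01*40.056 = 2.4606
Step 4: grad_x = 2*8*0.5736 = 9.1779, grad_y = 2*7*2.4606 = 34.4482
  x_4 = 0.5736 - 0.01*9.1779 = 0.4818
  y_4 = 2.4606 - 0.01*34.4482 = 2.1161
Step 5: grad_x = 2*8*0.4818 = 7.7094, grad_y = 2*7*2.1161 = 29.6254
  x_5 = 0.4818 - 0.01*7.7094 = 0.4047
  y_5 = 2.1161 - 0.01*29.6254 = 1.8198
f(0.4047, 1.8198) = 8*0.4047^2 + 7*1.8198^2 = 24.4935


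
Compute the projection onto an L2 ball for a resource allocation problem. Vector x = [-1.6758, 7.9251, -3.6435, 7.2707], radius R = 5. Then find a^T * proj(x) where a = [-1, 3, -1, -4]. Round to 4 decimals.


Step 1: Compute ||x|| (intermediates to 6 decimals).
||x|| = sqrt((-1.6758)^2 + 7.9251^2 + (-3.6435)^2 + 7.2707^2) = 11.478401
Step 2: Project.
Since ||x|| > R, scale = R/||x|| = 5/11.478401 = 0.435601, proj(x) = scale * x
proj(x) = [-0.72998, 3.452181, -1.587112, 3.167124]
Step 3: Dot product.
a^T * proj(x) = -1*(-0.72998) + 3*3.452181 - 1*(-1.587112) - 4*3.167124 = 0.0051


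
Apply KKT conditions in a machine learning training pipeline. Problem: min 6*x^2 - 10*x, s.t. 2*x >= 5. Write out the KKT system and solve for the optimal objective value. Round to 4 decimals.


Step 1: Try lambda = 0 (constraint inactive).
x_unc = 10/(2*6) = 0.8333
Check: 2*0.8333 = 1.6666 < 5 -- violated!
Step 2: Constraint must be active: 2*x = 5
x* = 5/2 = 2.5
lambda = (2*6*2.5 - 10)/2 = 10.0
Step 3: Compute optimal value.
f(x*) = 6*2.5^2 - 10*2.5 = 12.5


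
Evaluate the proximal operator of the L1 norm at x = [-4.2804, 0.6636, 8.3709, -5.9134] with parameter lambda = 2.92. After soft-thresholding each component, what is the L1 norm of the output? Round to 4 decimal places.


Soft-thresholding with lambda = 2.92:
prox(-4.2804) = sign(-4.2804)*max(|-4.2804| - 2.92, 0) = -1.3604
prox(0.6636) = sign(0.6636)*max(|0.6636| - 2.92, 0) = 0.0
prox(8.3709) = sign(8.3709)*max(|8.3709| - 2.92, 0) = 5.4509
prox(-5.9134) = sign(-5.9134)*max(|-5.9134| - 2.92, 0) = -2.9934
prox(x) = [-1.3604, 0.0, 5.4509, -2.9934]
||prox(x)||_1 = 1.3604 + 0.0 + 5.4509 + 2.9934 = 9.8047


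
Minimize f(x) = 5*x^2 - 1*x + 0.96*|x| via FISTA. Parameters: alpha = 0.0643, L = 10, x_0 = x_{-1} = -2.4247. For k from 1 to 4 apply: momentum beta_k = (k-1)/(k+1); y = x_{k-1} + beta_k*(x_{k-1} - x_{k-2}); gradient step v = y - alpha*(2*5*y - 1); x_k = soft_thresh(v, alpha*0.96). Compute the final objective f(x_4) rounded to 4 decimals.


FISTA on f(x) = 5*x^2 - 1*x + 0.96*|x|
L = 10, alpha = 0.0643
Iteration 1: beta = 0.0, y = -2.4247 + 0.0*(-2.4247 + 2.4247) = -2.4247
  grad(y) = -25.247, v = y - alpha*grad = -0.8013
  prox(v) = soft_thresh(-0.8013, 0.0617) = -0.7396
Iteration 2: beta = 0.3333, y = -0.7396 + 0.3333*(-0.7396 + 2.4247) = -0.1779
  grad(y) = -2.7789, v = y - alpha*grad = 0.0008
  prox(v) = soft_thresh(0.0008, 0.0617) = 0.0
Iteration 3: beta = 0.5, y = 0.0 + 0.5*(0.0 + 0.7396) = 0.3698
  grad(y) = 2.6979, v = y - alpha*grad = 0.1963
  prox(v) = soft_thresh(0.1963, 0.0617) = 0.1346
Iteration 4: beta = 0.6, y = 0.1346 + 0.6*(0.1346 - 0.0) = 0.2153
  grad(y) = 1.1534, v = y - alpha*grad = 0.1412
  prox(v) = soft_thresh(0.1412, 0.0617) = 0.0794
f(x_4) = 5*0.0794^2 - 1*0.0794 + 0.96*|0.0794| = 0.0284


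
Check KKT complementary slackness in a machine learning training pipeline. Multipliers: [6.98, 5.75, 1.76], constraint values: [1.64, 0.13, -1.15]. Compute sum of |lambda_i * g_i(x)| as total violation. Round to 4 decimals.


KKT complementary slackness check:
lambda_1 * g_1 = 6.98 * 1.64 = 11.4472
lambda_2 * g_2 = 5.75 * 0.13 = 0.7475
lambda_3 * g_3 = 1.76 * -1.15 = -2.024
Total violation = 11.4472 + 0.7475 + 2.024 = 14.2187


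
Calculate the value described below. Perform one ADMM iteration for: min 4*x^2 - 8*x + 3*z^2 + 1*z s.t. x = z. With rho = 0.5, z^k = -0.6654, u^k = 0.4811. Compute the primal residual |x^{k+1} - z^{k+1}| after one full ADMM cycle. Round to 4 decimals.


ADMM iteration with rho = 0.5, z^k = -0.6654, u^k = 0.4811
Step 1: x-update.
Minimize 4*x^2 - 8*x + (0.5/2)*(x + 0.6654 + 0.4811)^2
FOC: (2*4 + 0.5)*x = 8 + 0.5*(-0.6654 - 0.4811)
x^{k+1} = 0.8737
Step 2: z-update.
Minimize 3*z^2 + 1*z + (0.5/2)*(0.8737 - z + 0.4811)^2
FOC: (2*3 + 0.5)*z = -1 + 0.5*(0.8737 + 0.4811)
z^{k+1} = -0.0496
Step 3: u-update.
u^{k+1} = 0.4811 + 0.8737 + 0.0496 = 1.4045
Step 4: Primal residual = |0.8737 + 0.0496| = 0.9234


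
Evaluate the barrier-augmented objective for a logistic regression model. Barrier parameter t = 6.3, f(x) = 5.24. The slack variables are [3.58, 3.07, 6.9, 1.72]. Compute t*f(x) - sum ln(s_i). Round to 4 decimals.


Step 1: Compute log-barrier.
ln values: [1.2754, 1.1217, 1.9315, 0.5423]
phi = -(1.2754 + 1.1217 + 1.9315 + 0.5423) = -4.8709
Step 2: Compute augmented objective.
t*f(x) = 6.3*5.24 = 33.012
Total = 33.012 - 4.8709 = 28.1411


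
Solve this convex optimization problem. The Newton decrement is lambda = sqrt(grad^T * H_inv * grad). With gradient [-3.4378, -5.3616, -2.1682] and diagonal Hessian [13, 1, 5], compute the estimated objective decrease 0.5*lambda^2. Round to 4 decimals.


Step 1: H is diagonal, so H^(-1) * g = [-0.2644, -5.3616, -0.4336].
Step 2: g^T H^(-1) g = sum_i g_i^2 / H_ii
  = (-3.4378)^2/13 + (-5.3616)^2/1 + (-2.1682)^2/5
  = 0.9091 + 28.7468 + 0.9402 = 30.5961
Step 3: Objective decrease = 0.5 * g^T H^(-1) g = 15.298


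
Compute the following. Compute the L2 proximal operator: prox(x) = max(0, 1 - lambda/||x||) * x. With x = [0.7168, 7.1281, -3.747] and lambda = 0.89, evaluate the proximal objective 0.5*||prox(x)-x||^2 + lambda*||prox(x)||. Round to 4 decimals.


Step 1: Compute ||x||.
||x|| = 8.0848
Step 2: Compute scaling factor.
scale = max(0, 1 - 0.89/8.0848) = 0.8899
Step 3: prox(x) = [0.6379, 6.3434, -3.3345]
||prox(x)|| = 7.1948
Step 4: Proximal objective.
0.5*||prox-x||^2 = 0.3961
lambda*||prox|| = 6.4034
Total = 6.7994


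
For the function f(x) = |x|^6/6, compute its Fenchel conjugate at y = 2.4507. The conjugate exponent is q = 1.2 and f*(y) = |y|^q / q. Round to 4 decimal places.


The conjugate exponent q satisfies 1/p + 1/q = 1.
p = 6, so q = 6/(6 - 1) = 1.2
|y|^q = 2.4507^1.2 = 2.9319
f*(2.4507) = 2.9319 / 1.2 = 2.4432


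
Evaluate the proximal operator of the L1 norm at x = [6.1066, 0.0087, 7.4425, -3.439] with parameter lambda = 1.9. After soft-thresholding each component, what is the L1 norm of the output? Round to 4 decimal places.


Soft-thresholding with lambda = 1.9:
prox(6.1066) = sign(6.1066)*max(|6.1066| - 1.9, 0) = 4.2066
prox(0.0087) = sign(0.0087)*max(|0.0087| - 1.9, 0) = 0.0
prox(7.4425) = sign(7.4425)*max(|7.4425| - 1.9, 0) = 5.5425
prox(-3.439) = sign(-3.439)*max(|-3.439| - 1.9, 0) = -1.539
prox(x) = [4.2066, 0.0, 5.5425, -1.539]
||prox(x)||_1 = 4.2066 + 0.0 + 5.5425 + 1.539 = 11.2881


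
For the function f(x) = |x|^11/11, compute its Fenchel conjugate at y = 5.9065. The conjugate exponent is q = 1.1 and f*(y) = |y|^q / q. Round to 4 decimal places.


The conjugate exponent q satisfies 1/p + 1/q = 1.
p = 11, so q = 11/(11 - 1) = 1.1
|y|^q = 5.9065^1.1 = 7.0545
f*(5.9065) = 7.0545 / 1.1 = 6.4131


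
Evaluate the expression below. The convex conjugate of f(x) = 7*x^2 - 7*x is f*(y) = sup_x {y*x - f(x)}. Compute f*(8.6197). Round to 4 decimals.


f*(y) = sup_x {y*x - a*x^2 - b*x} = sup_x {(y-b)*x - a*x^2}
FOC: (y - b) - 2a*x = 0 => x* = (y - b)/(2a)
x* = (8.6197 + 7)/(2*7) = 1.1157
f*(8.6197) = (y-b)^2/(4a) = (8.6197 + 7)^2/(4*7)
= 243.975/28 = 8.7134


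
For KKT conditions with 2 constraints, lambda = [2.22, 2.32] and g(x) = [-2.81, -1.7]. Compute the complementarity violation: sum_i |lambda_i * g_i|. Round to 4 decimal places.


KKT complementary slackness check:
lambda_1 * g_1 = 2.22 * -2.81 = -6.2382
lambda_2 * g_2 = 2.32 * -1.7 = -3.944
Total violation = 6.2382 + 3.944 = 10.1822


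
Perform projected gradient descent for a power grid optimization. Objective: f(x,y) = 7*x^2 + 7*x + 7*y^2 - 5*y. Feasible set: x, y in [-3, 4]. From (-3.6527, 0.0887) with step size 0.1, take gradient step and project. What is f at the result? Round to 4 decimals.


Step 1: Compute gradient at (-3.6527, 0.0887).
grad_x = 2*7*-3.6527 + 7 = -44.1378
grad_y = 2*7*0.0887 - 5 = -3.7582
Step 2: Gradient step.
x_raw = -3.6527 - 0.1*-44.1378 = 0.7611
y_raw = 0.0887 - 0.1*-3.7582 = 0.4645
Step 3: Project onto [-3, 4].
x_proj = clip(0.7611) = 0.7611
y_proj = clip(0.4645) = 0.4645
Step 4: Evaluate f.
f(0.7611, 0.4645) = 8.5701


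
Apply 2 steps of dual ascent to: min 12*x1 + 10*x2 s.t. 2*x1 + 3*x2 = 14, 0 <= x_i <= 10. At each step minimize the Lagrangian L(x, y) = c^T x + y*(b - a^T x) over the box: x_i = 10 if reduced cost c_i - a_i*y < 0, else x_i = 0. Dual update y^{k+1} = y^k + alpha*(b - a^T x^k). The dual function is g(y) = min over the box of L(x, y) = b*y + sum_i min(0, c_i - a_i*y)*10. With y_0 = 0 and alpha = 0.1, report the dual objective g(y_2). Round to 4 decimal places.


Dual ascent for LP: min 12*x1 + 10*x2, 2*x1 + 3*x2 = 14, 0 <= x_i <= 10
Step 1: y^k = 0.0, reduced costs: (12.0, 10.0)
  x^k = (0.0, 0.0), subgradient = b - a^T x = 14.0
  y^{k+1} = 0.0 + 0.1*14.0 = 1.4
Step 2: y^k = 1.4, reduced costs: (9.2, 5.8)
  x^k = (0.0, 0.0), subgradient = b - a^T x = 14.0
  y^{k+1} = 1.4 + 0.1*14.0 = 2.8
Dual objective at y_2 = 2.8: reduced costs (6.4, 1.6), box minimizer x = (0.0, 0.0)
g(y_2) = b*y + (c1 - a1*y)*x1 + (c2 - a2*y)*x2 = 14*2.8 + 6.4*0.0 + 1.6*0.0 = 39.2 + 0.0 + 0.0 = 39.2


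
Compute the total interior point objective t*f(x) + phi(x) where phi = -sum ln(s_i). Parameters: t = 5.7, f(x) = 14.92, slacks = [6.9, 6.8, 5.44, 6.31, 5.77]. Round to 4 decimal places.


Step 1: Compute log-barrier.
ln values: [1.9315, 1.9169, 1.6938, 1.8421, 1.7527]
phi = -(1.9315 + 1.9169 + 1.6938 + 1.8421 + 1.7527) = -9.137
Step 2: Compute augmented objective.
t*f(x) = 5.7*14.92 = 85.044
Total = 85.044 - 9.137 = 75.907


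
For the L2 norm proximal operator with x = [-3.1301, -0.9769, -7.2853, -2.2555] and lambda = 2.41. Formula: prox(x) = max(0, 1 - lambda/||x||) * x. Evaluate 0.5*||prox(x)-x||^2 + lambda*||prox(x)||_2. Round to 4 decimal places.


Step 1: Compute ||x||.
||x|| = 8.3015
Step 2: Compute scaling factor.
scale = max(0, 1 - 2.41/8.3015) = 0.7097
Step 3: prox(x) = [-2.2214, -0.6933, -5.1703, -1.6007]
||prox(x)|| = 5.8915
Step 4: Proximal objective.
0.5*||prox-x||^2 = 2.9041
lambda*||prox|| = 14.1985
Total = 17.1025


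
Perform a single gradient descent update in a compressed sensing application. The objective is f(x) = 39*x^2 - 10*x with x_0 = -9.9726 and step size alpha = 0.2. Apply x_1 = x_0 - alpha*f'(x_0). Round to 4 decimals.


We compute the gradient at x_0 and apply the update.
f'(x) = 78*x - 10
f'(-9.9726) = 78*-9.9726 - 10 = -787.8628
x_1 = -9.9726 - 0.2*-787.8628 = 147.6


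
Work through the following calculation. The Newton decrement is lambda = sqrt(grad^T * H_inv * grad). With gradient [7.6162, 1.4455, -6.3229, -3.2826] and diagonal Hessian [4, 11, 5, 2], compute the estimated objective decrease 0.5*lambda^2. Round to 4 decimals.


Step 1: H is diagonal, so H^(-1) * g = [1.9041, 0.1314, -1.2646, -1.6413].
Step 2: g^T H^(-1) g = sum_i g_i^2 / H_ii
  = (7.6162)^2/4 + (1.4455)^2/11 + (-6.3229)^2/5 + (-3.2826)^2/2
  = 14.5016 + 0.19 + 7.9958 + 5.3877 = 28.0751
Step 3: Objective decrease = 0.5 * g^T H^(-1) g = 14.0376


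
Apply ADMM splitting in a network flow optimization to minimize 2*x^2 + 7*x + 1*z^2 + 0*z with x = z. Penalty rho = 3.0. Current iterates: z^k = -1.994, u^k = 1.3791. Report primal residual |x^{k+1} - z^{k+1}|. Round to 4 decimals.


ADMM iteration with rho = 3.0, z^k = -1.994, u^k = 1.3791
Step 1: x-update.
Minimize 2*x^2 + 7*x + (3.0/2)*(x + 1.994 + 1.3791)^2
FOC: (2*2 + 3.0)*x = -7 + 3.0*(-1.994 - 1.3791)
x^{k+1} = -2.4456
Step 2: z-update.
Minimize 1*z^2 + 0*z + (3.0/2)*(-2.4456 - z + 1.3791)^2
FOC: (2*1 + 3.0)*z = 0 + 3.0*(-2.4456 + 1.3791)
z^{k+1} = -0.6399
Step 3: u-update.
u^{k+1} = 1.3791 - 2.4456 + 0.6399 = -0.4266
Step 4: Primal residual = |-2.4456 + 0.6399| = 1.8057


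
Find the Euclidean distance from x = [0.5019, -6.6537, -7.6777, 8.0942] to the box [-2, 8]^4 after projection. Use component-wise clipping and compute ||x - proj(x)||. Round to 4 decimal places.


Project each component onto [-2, 8].
clip(0.5019) = 0.5019, clip(-6.6537) = -2.0, clip(-7.6777) = -2.0, clip(8.0942) = 8.0
Projection = [0.5019, -2.0, -2.0, 8.0]
Squared diffs: [0.0, 21.6569, 32.2363, 0.0089]
Distance = sqrt(53.9021) = 7.3418


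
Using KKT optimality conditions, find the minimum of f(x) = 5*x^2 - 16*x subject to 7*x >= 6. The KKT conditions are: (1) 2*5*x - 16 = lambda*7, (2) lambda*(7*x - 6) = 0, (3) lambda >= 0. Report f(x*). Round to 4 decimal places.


Step 1: Try lambda = 0 (constraint inactive).
Stationarity: 2*5*x - 16 = 0
x* = 16/(2*5) = 1.6
Check constraint: 7*1.6 = 11.2 >= 6 -- satisfied.
Step 2: Compute optimal value.
f(x*) = 5*1.6^2 - 16*1.6 = -12.8


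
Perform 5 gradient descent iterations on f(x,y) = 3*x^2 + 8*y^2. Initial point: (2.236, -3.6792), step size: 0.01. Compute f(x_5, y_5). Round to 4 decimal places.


Gradient descent on f(x,y) = 3*x^2 + 8*y^2.
Starting point: (2.236, -3.6792), alpha = 0.01
Step 1: grad_x = 2*3*2.236 = 13.416, grad_y = 2*8*-3.6792 = -58.8672
  x_1 = 2.236 - 0.01*13.416 = 2.1018
  y_1 = -3.6792 - 0.01*-58.8672 = -3.0905
Step 2: grad_x = 2*3*2.1018 = 12.611, grad_y = 2*8*-3.0905 = -49.4484
  x_2 = 2.1018 - 0.01*12.611 = 1.9757
  y_2 = -3.0905 - 0.01*-49.4484 = -2.596
Step 3: grad_x = 2*3*1.9757 = 11.8544, grad_y = 2*8*-2.596 = -41.5367
  x_3 = 1.9757 - 0.01*11.8544 = 1.8572
  y_3 = -2.596 - 0.01*-41.5367 = -2.1807
Step 4: grad_x = 2*3*1.8572 = 11.1431, grad_y = 2*8*-2.1807 = -34.8908
  x_4 = 1.8572 - 0.01*11.1431 = 1.7458
  y_4 = -2.1807 - 0.01*-34.8908 = -1.8318
Step 5: grad_x = 2*3*1.7458 = 10.4745, grad_y = 2*8*-1.8318 = -29.3083
  x_5 = 1.7458 - 0.01*10.4745 = 1.641
  y_5 = -1.8318 - 0.01*-29.3083 = -1.5387
f(1.641, -1.5387) = 3*1.641^2 + 8*(-1.5387)^2 = 27.0192


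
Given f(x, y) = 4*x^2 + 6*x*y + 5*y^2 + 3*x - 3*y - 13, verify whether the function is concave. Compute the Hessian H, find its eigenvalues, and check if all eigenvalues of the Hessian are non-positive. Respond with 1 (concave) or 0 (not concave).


The Hessian of f(x,y) = 4*x^2 + 6*x*y + 5*y^2 + 3*x - 3*y - 13 is:
H = [[8, 6], [6, 10]]
Trace = 8 + 10 = 18
Determinant = 8*10 - (6)^2 = 44
Discriminant = (18)^2 - 4*44 = 148.0
Eigenvalues: lambda_1 = 2.9172, lambda_2 = 15.0828
The function is not concave.

0


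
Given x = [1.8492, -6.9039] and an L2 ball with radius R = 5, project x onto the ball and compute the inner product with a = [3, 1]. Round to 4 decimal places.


Step 1: Compute ||x|| (intermediates to 6 decimals).
||x|| = sqrt(1.8492^2 + (-6.9039)^2) = 7.147264
Step 2: Project.
Since ||x|| > R, scale = R/||x|| = 5/7.147264 = 0.699568, proj(x) = scale * x
proj(x) = [1.293641, -4.829748]
Step 3: Dot product.
a^T * proj(x) = 3*1.293641 + 1*(-4.829748) = -0.9488


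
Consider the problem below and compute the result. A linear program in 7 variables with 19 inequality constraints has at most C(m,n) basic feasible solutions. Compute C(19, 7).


Each vertex corresponds to some choice of n active constraints out of m, so the number of vertices is at most C(m, n) = m! / (n!(m-n)!).
m = 19, n = 7
Numerator: 19 * 18 * 17 * 16 * 15 * 14 * 13
Denominator: 7! = 5040
C(19, 7) = 50388


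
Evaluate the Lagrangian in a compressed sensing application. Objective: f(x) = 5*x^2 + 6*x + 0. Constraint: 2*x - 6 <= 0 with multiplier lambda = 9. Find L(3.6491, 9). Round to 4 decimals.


Step 1: Evaluate f(x).
f(3.6491) = 5*3.6491^2 + 6*3.6491 + 0 = 88.4743
Step 2: Evaluate g(x).
g(3.6491) = 2*3.6491 - 6 = 1.2982
Step 3: Compute Lagrangian.
L = 88.4743 + 9*1.2982 = 100.1581


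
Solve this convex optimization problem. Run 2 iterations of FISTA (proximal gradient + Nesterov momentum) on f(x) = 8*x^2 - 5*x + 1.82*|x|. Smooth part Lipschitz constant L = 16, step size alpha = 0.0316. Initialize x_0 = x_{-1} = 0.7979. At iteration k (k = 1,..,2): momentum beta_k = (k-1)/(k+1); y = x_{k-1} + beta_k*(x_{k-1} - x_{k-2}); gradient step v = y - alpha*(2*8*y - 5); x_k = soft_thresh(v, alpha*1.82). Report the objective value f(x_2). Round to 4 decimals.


FISTA on f(x) = 8*x^2 - 5*x + 1.82*|x|
L = 16, alpha = 0.0316
Iteration 1: beta = 0.0, y = 0.7979 + 0.0*(0.7979 - 0.7979) = 0.7979
  grad(y) = 7.7664, v = y - alpha*grad = 0.5525
  prox(v) = soft_thresh(0.5525, 0.0575) = 0.495
Iteration 2: beta = 0.3333, y = 0.495 + 0.3333*(0.495 - 0.7979) = 0.394
  grad(y) = 1.3039, v = y - alpha*grad = 0.3528
  prox(v) = soft_thresh(0.3528, 0.0575) = 0.2953
f(x_2) = 8*0.2953^2 - 5*0.2953 + 1.82*|0.2953| = -0.2415


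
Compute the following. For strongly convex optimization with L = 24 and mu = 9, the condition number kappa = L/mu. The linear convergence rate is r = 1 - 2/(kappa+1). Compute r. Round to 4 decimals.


Step 1: Compute the condition number.
kappa = L/mu = 24/9 = 2.6667
Step 2: Compute the convergence rate.
r = 1 - 2/(kappa + 1) = 1 - 2*mu/(L + mu) = (L - mu)/(L + mu) = 15/33 = 0.4545


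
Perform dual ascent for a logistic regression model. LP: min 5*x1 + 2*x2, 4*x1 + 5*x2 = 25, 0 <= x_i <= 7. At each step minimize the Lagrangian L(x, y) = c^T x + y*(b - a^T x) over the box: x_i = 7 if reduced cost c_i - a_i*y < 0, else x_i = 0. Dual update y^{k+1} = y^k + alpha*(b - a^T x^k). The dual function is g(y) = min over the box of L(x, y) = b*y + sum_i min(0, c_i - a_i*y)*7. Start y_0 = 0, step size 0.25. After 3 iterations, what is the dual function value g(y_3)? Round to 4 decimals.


Dual ascent for LP: min 5*x1 + 2*x2, 4*x1 + 5*x2 = 25, 0 <= x_i <= 7
Step 1: y^k = 0.0, reduced costs: (5.0, 2.0)
  x^k = (0.0, 0.0), subgradient = b - a^T x = 25.0
  y^{k+1} = 0.0 + 0.25*25.0 = 6.25
Step 2: y^k = 6.25, reduced costs: (-20.0, -29.25)
  x^k = (7.0, 7.0), subgradient = b - a^T x = -38.0
  y^{k+1} = 6.25 + 0.25*-38.0 = -3.25
Step 3: y^k = -3.25, reduced costs: (18.0, 18.25)
  x^k = (0.0, 0.0), subgradient = b - a^T x = 25.0
  y^{k+1} = -3.25 + 0.25*25.0 = 3.0
Dual objective at y_3 = 3.0: reduced costs (-7.0, -13.0), box minimizer x = (7.0, 7.0)
g(y_3) = b*y + (c1 - a1*y)*x1 + (c2 - a2*y)*x2 = 25*3.0 + (-7.0)*7.0 + (-13.0)*7.0 = 75.0 - 49.0 - 91.0 = -65.0


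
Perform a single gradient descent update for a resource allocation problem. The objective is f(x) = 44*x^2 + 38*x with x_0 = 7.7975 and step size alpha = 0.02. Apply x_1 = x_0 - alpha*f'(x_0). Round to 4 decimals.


We compute the gradient at x_0 and apply the update.
f'(x) = 88*x + 38
f'(7.7975) = 88*7.7975 + 38 = 724.18
x_1 = 7.7975 - 0.02*724.18 = -6.6861


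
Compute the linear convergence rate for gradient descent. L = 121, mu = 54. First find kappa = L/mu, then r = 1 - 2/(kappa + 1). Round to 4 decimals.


Step 1: Compute the condition number.
kappa = L/mu = 121/54 = 2.2407
Step 2: Compute the convergence rate.
r = 1 - 2/(kappa + 1) = 1 - 2*mu/(L + mu) = (L - mu)/(L + mu) = 67/175 = 0.3829


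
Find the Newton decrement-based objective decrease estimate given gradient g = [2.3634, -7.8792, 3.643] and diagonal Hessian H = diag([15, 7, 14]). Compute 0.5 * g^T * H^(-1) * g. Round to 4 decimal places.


Step 1: H is diagonal, so H^(-1) * g = [0.1576, -1.1256, 0.2602].
Step 2: g^T H^(-1) g = sum_i g_i^2 / H_ii
  = (2.3634)^2/15 + (-7.8792)^2/7 + (3.643)^2/14
  = 0.3724 + 8.8688 + 0.948 = 10.1892
Step 3: Objective decrease = 0.5 * g^T H^(-1) g = 5.0946


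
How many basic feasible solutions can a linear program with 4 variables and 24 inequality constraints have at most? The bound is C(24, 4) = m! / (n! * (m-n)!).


Each vertex corresponds to some choice of n active constraints out of m, so the number of vertices is at most C(m, n) = m! / (n!(m-n)!).
m = 24, n = 4
Numerator: 24 * 23 * 22 * 21
Denominator: 4! = 24
C(24, 4) = 10626


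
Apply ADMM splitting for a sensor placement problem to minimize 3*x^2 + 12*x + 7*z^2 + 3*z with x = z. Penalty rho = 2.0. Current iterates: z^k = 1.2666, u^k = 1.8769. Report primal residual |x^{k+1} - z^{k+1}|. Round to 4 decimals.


ADMM iteration with rho = 2.0, z^k = 1.2666, u^k = 1.8769
Step 1: x-update.
Minimize 3*x^2 + 12*x + (2.0/2)*(x - 1.2666 + 1.8769)^2
FOC: (2*3 + 2.0)*x = -12 + 2.0*(1.2666 - 1.8769)
x^{k+1} = -1.6526
Step 2: z-update.
Minimize 7*z^2 + 3*z + (2.0/2)*(-1.6526 - z + 1.8769)^2
FOC: (2*7 + 2.0)*z = -3 + 2.0*(-1.6526 + 1.8769)
z^{k+1} = -0.1595
Step 3: u-update.
u^{k+1} = 1.8769 - 1.6526 + 0.1595 = 0.3838
Step 4: Primal residual = |-1.6526 + 0.1595| = 1.4931


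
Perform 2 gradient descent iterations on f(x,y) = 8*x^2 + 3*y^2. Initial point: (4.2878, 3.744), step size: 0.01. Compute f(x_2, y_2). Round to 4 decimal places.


Gradient descent on f(x,y) = 8*x^2 + 3*y^2.
Starting point: (4.2878, 3.744), alpha = 0.01
Step 1: grad_x = 2*8*4.2878 = 68.6048, grad_y = 2*3*3.744 = 22.464
  x_1 = 4.2878 - 0.01*68.6048 = 3.6018
  y_1 = 3.744 - 0.01*22.464 = 3.5194
Step 2: grad_x = 2*8*3.6018 = 57.628, grad_y = 2*3*3.5194 = 21.1162
  x_2 = 3.6018 - 0.01*57.628 = 3.0255
  y_2 = 3.5194 - 0.01*21.1162 = 3.3082
f(3.0255, 3.3082) = 8*3.0255^2 + 3*3.3082^2 = 106.0604


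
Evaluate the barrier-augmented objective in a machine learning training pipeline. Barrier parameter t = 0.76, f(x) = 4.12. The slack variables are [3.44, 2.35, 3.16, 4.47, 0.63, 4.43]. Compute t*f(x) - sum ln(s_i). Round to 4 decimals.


Step 1: Compute log-barrier.
ln values: [1.2355, 0.8544, 1.1506, 1.4974, -0.462, 1.4884]
phi = -(1.2355 + 0.8544 + 1.1506 + 1.4974 - 0.462 + 1.4884) = -5.7642
Step 2: Compute augmented objective.
t*f(x) = 0.76*4.12 = 3.1312
Total = 3.1312 - 5.7642 = -2.633


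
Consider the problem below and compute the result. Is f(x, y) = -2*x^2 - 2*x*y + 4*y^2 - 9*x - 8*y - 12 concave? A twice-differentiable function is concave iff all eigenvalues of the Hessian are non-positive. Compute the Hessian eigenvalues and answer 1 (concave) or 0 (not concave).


The Hessian of f(x,y) = -2*x^2 - 2*x*y + 4*y^2 - 9*x - 8*y - 12 is:
H = [[-4, -2], [-2, 8]]
Trace = -4 + 8 = 4
Determinant = -4*8 - (-2)^2 = -36
Discriminant = (4)^2 - 4*-36 = 160.0
Eigenvalues: lambda_1 = -4.3246, lambda_2 = 8.3246
The function is not concave.

0


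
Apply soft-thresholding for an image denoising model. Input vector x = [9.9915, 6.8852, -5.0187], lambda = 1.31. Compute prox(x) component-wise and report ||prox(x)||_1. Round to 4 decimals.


Soft-thresholding with lambda = 1.31:
prox(9.9915) = sign(9.9915)*max(|9.9915| - 1.31, 0) = 8.6815
prox(6.8852) = sign(6.8852)*max(|6.8852| - 1.31, 0) = 5.5752
prox(-5.0187) = sign(-5.0187)*max(|-5.0187| - 1.31, 0) = -3.7087
prox(x) = [8.6815, 5.5752, -3.7087]
||prox(x)||_1 = 8.6815 + 5.5752 + 3.7087 = 17.9654


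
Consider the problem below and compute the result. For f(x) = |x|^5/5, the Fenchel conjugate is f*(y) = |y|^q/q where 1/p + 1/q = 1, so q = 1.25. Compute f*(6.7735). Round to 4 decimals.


The conjugate exponent q satisfies 1/p + 1/q = 1.
p = 5, so q = 5/(5 - 1) = 1.25
|y|^q = 6.7735^1.25 = 10.9274
f*(6.7735) = 10.9274 / 1.25 = 8.7419


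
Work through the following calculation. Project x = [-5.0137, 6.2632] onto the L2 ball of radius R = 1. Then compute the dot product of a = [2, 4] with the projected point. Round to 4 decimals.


Step 1: Compute ||x|| (intermediates to 6 decimals).
||x|| = sqrt((-5.0137)^2 + 6.2632^2) = 8.022771
Step 2: Project.
Since ||x|| > R, scale = R/||x|| = 1/8.022771 = 0.124645, proj(x) = scale * x
proj(x) = [-0.624933, 0.780677]
Step 3: Dot product.
a^T * proj(x) = 2*(-0.624933) + 4*0.780677 = 1.8728


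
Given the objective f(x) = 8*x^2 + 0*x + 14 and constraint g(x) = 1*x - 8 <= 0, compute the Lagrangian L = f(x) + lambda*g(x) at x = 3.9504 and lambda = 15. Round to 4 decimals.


Step 1: Evaluate f(x).
f(3.9504) = 8*3.9504^2 + 0*3.9504 + 14 = 138.8453
Step 2: Evaluate g(x).
g(3.9504) = 1*3.9504 - 8 = -4.0496
Step 3: Compute Lagrangian.
L = 138.8453 + 15*-4.0496 = 78.1013


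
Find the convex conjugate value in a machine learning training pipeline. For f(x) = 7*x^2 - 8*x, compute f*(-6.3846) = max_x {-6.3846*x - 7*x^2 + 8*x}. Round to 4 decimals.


f*(y) = sup_x {y*x - a*x^2 - b*x} = sup_x {(y-b)*x - a*x^2}
FOC: (y - b) - 2a*x = 0 => x* = (y - b)/(2a)
x* = (-6.3846 + 8)/(2*7) = 0.1154
f*(-6.3846) = (y-b)^2/(4a) = (-6.3846 + 8)^2/(4*7)
= 2.6095/28 = 0.0932


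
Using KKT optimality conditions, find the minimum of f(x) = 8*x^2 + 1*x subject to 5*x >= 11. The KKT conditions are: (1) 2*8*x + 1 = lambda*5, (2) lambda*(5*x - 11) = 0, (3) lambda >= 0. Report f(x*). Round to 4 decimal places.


Step 1: Try lambda = 0 (constraint inactive).
x_unc = -1/(2*8) = -0.0625
Check: 5*-0.0625 = -0.3125 < 11 -- violated!
Step 2: Constraint must be active: 5*x = 11
x* = 11/5 = 2.2
lambda = (2*8*2.2 + 1)/5 = 7.24
Step 3: Compute optimal value.
f(x*) = 8*2.2^2 + 1*2.2 = 40.92


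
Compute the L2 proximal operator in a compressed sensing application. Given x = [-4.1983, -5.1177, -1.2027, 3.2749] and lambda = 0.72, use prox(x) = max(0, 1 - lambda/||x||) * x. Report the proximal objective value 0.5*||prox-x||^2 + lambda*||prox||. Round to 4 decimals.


Step 1: Compute ||x||.
||x|| = 7.4825
Step 2: Compute scaling factor.
scale = max(0, 1 - 0.72/7.4825) = 0.9038
Step 3: prox(x) = [-3.7943, -4.6253, -1.087, 2.9598]
||prox(x)|| = 6.7625
Step 4: Proximal objective.
0.5*||prox-x||^2 = 0.2592
lambda*||prox|| = 4.869
Total = 5.1282


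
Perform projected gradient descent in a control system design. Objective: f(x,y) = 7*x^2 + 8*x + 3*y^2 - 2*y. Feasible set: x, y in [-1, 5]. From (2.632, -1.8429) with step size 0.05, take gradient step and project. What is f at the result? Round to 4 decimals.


Step 1: Compute gradient at (2.632, -1.8429).
grad_x = 2*7*2.632 + 8 = 44.848
grad_y = 2*3*-1.8429 - 2 = -13.0574
Step 2: Gradient step.
x_raw = 2.632 - 0.05*44.848 = 0.3896
y_raw = -1.8429 - 0.05*-13.0574 = -1.19
Step 3: Project onto [-1, 5].
x_proj = clip(0.3896) = 0.3896
y_proj = clip(-1.19) = -1.0
Step 4: Evaluate f.
f(0.3896, -1.0) = 9.1793


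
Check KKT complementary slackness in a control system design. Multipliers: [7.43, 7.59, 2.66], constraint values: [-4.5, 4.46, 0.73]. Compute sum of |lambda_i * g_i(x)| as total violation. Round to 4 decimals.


KKT complementary slackness check:
lambda_1 * g_1 = 7.43 * -4.5 = -33.435
lambda_2 * g_2 = 7.59 * 4.46 = 33.8514
lambda_3 * g_3 = 2.66 * 0.73 = 1.9418
Total violation = 33.435 + 33.8514 + 1.9418 = 69.2282


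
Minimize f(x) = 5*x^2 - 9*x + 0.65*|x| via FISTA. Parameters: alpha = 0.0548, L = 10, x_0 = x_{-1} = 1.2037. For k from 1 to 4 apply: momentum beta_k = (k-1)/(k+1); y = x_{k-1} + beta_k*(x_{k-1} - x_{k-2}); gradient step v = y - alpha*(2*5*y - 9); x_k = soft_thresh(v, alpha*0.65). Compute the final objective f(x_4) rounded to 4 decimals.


FISTA on f(x) = 5*x^2 - 9*x + 0.65*|x|
L = 10, alpha = 0.0548
Iteration 1: beta = 0.0, y = 1.2037 + 0.0*(1.2037 - 1.2037) = 1.2037
  grad(y) = 3.037, v = y - alpha*grad = 1.0373
  prox(v) = soft_thresh(1.0373, 0.0356) = 1.0017
Iteration 2: beta = 0.3333, y = 1.0017 + 0.3333*(1.0017 - 1.2037) = 0.9343
  grad(y) = 0.343, v = y - alpha*grad = 0.9155
  prox(v) = soft_thresh(0.9155, 0.0356) = 0.8799
Iteration 3: beta = 0.5, y = 0.8799 + 0.5*(0.8799 - 1.0017) = 0.819
  grad(y) = -0.81, v = y - alpha*grad = 0.8634
  prox(v) = soft_thresh(0.8634, 0.0356) = 0.8278
Iteration 4: beta = 0.6, y = 0.8278 + 0.6*(0.8278 - 0.8799) = 0.7965
  grad(y) = -1.035, v = y - alpha*grad = 0.8532
  prox(v) = soft_thresh(0.8532, 0.0356) = 0.8176
f(x_4) = 5*0.8176^2 - 9*0.8176 + 0.65*|0.8176| = -3.4846


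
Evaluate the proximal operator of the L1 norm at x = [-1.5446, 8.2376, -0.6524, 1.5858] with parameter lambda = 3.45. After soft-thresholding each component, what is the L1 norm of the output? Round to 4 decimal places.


Soft-thresholding with lambda = 3.45:
prox(-1.5446) = sign(-1.5446)*max(|-1.5446| - 3.45, 0) = 0.0
prox(8.2376) = sign(8.2376)*max(|8.2376| - 3.45, 0) = 4.7876
prox(-0.6524) = sign(-0.6524)*max(|-0.6524| - 3.45, 0) = 0.0
prox(1.5858) = sign(1.5858)*max(|1.5858| - 3.45, 0) = 0.0
prox(x) = [0.0, 4.7876, 0.0, 0.0]
||prox(x)||_1 = 0.0 + 4.7876 + 0.0 + 0.0 = 4.7876


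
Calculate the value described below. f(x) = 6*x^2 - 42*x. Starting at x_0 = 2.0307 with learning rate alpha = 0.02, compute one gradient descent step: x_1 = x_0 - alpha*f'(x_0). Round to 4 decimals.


We compute the gradient at x_0 and apply the update.
f'(x) = 12*x - 42
f'(2.0307) = 12*2.0307 - 42 = -17.6316
x_1 = 2.0307 - 0.02*-17.6316 = 2.3833


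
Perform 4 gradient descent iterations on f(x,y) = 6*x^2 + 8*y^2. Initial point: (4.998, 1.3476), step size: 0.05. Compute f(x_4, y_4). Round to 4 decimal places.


Gradient descent on f(x,y) = 6*x^2 + 8*y^2.
Starting point: (4.998, 1.3476), alpha = 0.05
Step 1: grad_x = 2*6*4.998 = 59.976, grad_y = 2*8*1.3476 = 21.5616
  x_1 = 4.998 - 0.05*59.976 = 1.9992
  y_1 = 1.3476 - 0.05*21.5616 = 0.2695
Step 2: grad_x = 2*6*1.9992 = 23.9904, grad_y = 2*8*0.2695 = 4.3123
  x_2 = 1.9992 - 0.05*23.9904 = 0.7997
  y_2 = 0.2695 - 0.05*4.3123 = 0.0539
Step 3: grad_x = 2*6*0.7997 = 9.5962, grad_y = 2*8*0.0539 = 0.8625
  x_3 = 0.7997 - 0.05*9.5962 = 0.3199
  y_3 = 0.0539 - 0.05*0.8625 = 0.0108
Step 4: grad_x = 2*6*0.3199 = 3.8385, grad_y = 2*8*0.0108 = 0.1725
  x_4 = 0.3199 - 0.05*3.8385 = 0.1279
  y_4 = 0.0108 - 0.05*0.1725 = 0.0022
f(0.1279, 0.0022) = 6*0.1279^2 + 8*0.0022^2 = 0.0983


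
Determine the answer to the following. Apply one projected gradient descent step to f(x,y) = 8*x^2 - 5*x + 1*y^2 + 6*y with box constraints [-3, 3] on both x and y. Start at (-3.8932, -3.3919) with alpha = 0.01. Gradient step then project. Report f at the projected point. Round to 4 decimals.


Step 1: Compute gradient at (-3.8932, -3.3919).
grad_x = 2*8*-3.8932 - 5 = -67.2912
grad_y = 2*1*-3.3919 + 6 = -0.7838
Step 2: Gradient step.
x_raw = -3.8932 - 0.01*-67.2912 = -3.2203
y_raw = -3.3919 - 0.01*-0.7838 = -3.3841
Step 3: Project onto [-3, 3].
x_proj = clip(-3.2203) = -3.0
y_proj = clip(-3.3841) = -3.0
Step 4: Evaluate f.
f(-3.0, -3.0) = 78.0


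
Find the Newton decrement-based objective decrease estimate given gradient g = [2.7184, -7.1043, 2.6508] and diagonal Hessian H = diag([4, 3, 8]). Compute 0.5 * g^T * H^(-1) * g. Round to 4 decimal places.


Step 1: H is diagonal, so H^(-1) * g = [0.6796, -2.3681, 0.3314].
Step 2: g^T H^(-1) g = sum_i g_i^2 / H_ii
  = (2.7184)^2/4 + (-7.1043)^2/3 + (2.6508)^2/8
  = 1.8474 + 16.8237 + 0.8783 = 19.5495
Step 3: Objective decrease = 0.5 * g^T H^(-1) g = 9.7747
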